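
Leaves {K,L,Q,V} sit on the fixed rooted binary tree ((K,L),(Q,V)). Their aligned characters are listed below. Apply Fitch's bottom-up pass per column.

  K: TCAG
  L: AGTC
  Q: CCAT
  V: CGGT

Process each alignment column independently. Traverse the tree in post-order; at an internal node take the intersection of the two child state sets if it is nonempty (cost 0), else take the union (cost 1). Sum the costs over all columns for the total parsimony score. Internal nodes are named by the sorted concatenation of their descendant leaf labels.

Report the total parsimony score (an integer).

[col 0] KL: children K:{T}, L:{A} ∪→ {A,T}; cost 1
[col 0] QV: children Q:{C}, V:{C} ∩→ {C}; cost 0
[col 0] KLQV: children KL:{A,T}, QV:{C} ∪→ {A,C,T}; cost 1
[col 1] KL: children K:{C}, L:{G} ∪→ {C,G}; cost 1
[col 1] QV: children Q:{C}, V:{G} ∪→ {C,G}; cost 1
[col 1] KLQV: children KL:{C,G}, QV:{C,G} ∩→ {C,G}; cost 0
[col 2] KL: children K:{A}, L:{T} ∪→ {A,T}; cost 1
[col 2] QV: children Q:{A}, V:{G} ∪→ {A,G}; cost 1
[col 2] KLQV: children KL:{A,T}, QV:{A,G} ∩→ {A}; cost 0
[col 3] KL: children K:{G}, L:{C} ∪→ {C,G}; cost 1
[col 3] QV: children Q:{T}, V:{T} ∩→ {T}; cost 0
[col 3] KLQV: children KL:{C,G}, QV:{T} ∪→ {C,G,T}; cost 1
per-site changes: [2, 2, 2, 2]; total = 8

8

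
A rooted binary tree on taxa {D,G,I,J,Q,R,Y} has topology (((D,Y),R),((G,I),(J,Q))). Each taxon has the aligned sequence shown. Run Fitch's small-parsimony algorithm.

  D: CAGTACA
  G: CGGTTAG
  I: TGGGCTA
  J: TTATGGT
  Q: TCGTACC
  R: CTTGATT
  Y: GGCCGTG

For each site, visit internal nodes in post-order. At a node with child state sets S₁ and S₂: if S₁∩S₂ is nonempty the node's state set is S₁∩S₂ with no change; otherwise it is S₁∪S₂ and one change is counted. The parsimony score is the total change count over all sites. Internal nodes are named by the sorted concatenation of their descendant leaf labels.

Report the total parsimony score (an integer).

DY@0: {C} ∪ {G} = {C,G} (union, +1)
DRY@0: {C,G} ∩ {C} = {C} (intersection, +0)
GI@0: {C} ∪ {T} = {C,T} (union, +1)
JQ@0: {T} ∩ {T} = {T} (intersection, +0)
GIJQ@0: {C,T} ∩ {T} = {T} (intersection, +0)
DGIJQRY@0: {C} ∪ {T} = {C,T} (union, +1)
DY@1: {A} ∪ {G} = {A,G} (union, +1)
DRY@1: {A,G} ∪ {T} = {A,G,T} (union, +1)
GI@1: {G} ∩ {G} = {G} (intersection, +0)
JQ@1: {T} ∪ {C} = {C,T} (union, +1)
GIJQ@1: {G} ∪ {C,T} = {C,G,T} (union, +1)
DGIJQRY@1: {A,G,T} ∩ {C,G,T} = {G,T} (intersection, +0)
DY@2: {G} ∪ {C} = {C,G} (union, +1)
DRY@2: {C,G} ∪ {T} = {C,G,T} (union, +1)
GI@2: {G} ∩ {G} = {G} (intersection, +0)
JQ@2: {A} ∪ {G} = {A,G} (union, +1)
GIJQ@2: {G} ∩ {A,G} = {G} (intersection, +0)
DGIJQRY@2: {C,G,T} ∩ {G} = {G} (intersection, +0)
DY@3: {T} ∪ {C} = {C,T} (union, +1)
DRY@3: {C,T} ∪ {G} = {C,G,T} (union, +1)
GI@3: {T} ∪ {G} = {G,T} (union, +1)
JQ@3: {T} ∩ {T} = {T} (intersection, +0)
GIJQ@3: {G,T} ∩ {T} = {T} (intersection, +0)
DGIJQRY@3: {C,G,T} ∩ {T} = {T} (intersection, +0)
DY@4: {A} ∪ {G} = {A,G} (union, +1)
DRY@4: {A,G} ∩ {A} = {A} (intersection, +0)
GI@4: {T} ∪ {C} = {C,T} (union, +1)
JQ@4: {G} ∪ {A} = {A,G} (union, +1)
GIJQ@4: {C,T} ∪ {A,G} = {A,C,G,T} (union, +1)
DGIJQRY@4: {A} ∩ {A,C,G,T} = {A} (intersection, +0)
DY@5: {C} ∪ {T} = {C,T} (union, +1)
DRY@5: {C,T} ∩ {T} = {T} (intersection, +0)
GI@5: {A} ∪ {T} = {A,T} (union, +1)
JQ@5: {G} ∪ {C} = {C,G} (union, +1)
GIJQ@5: {A,T} ∪ {C,G} = {A,C,G,T} (union, +1)
DGIJQRY@5: {T} ∩ {A,C,G,T} = {T} (intersection, +0)
DY@6: {A} ∪ {G} = {A,G} (union, +1)
DRY@6: {A,G} ∪ {T} = {A,G,T} (union, +1)
GI@6: {G} ∪ {A} = {A,G} (union, +1)
JQ@6: {T} ∪ {C} = {C,T} (union, +1)
GIJQ@6: {A,G} ∪ {C,T} = {A,C,G,T} (union, +1)
DGIJQRY@6: {A,G,T} ∩ {A,C,G,T} = {A,G,T} (intersection, +0)
per-site changes: [3, 4, 3, 3, 4, 4, 5]; total = 26

26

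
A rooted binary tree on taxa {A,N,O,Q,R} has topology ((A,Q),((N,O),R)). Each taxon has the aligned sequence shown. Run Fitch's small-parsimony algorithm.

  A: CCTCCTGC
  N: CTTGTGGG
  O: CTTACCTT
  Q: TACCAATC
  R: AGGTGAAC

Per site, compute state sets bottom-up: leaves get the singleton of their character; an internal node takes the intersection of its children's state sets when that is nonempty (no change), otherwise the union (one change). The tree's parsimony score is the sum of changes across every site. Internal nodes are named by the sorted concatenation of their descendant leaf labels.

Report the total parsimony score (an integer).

site 0, node AQ: A={C} ∪ Q={T} → {C,T} (+1)
site 0, node NO: N={C} ∩ O={C} → {C} (+0)
site 0, node NOR: NO={C} ∪ R={A} → {A,C} (+1)
site 0, node ANOQR: AQ={C,T} ∩ NOR={A,C} → {C} (+0)
site 1, node AQ: A={C} ∪ Q={A} → {A,C} (+1)
site 1, node NO: N={T} ∩ O={T} → {T} (+0)
site 1, node NOR: NO={T} ∪ R={G} → {G,T} (+1)
site 1, node ANOQR: AQ={A,C} ∪ NOR={G,T} → {A,C,G,T} (+1)
site 2, node AQ: A={T} ∪ Q={C} → {C,T} (+1)
site 2, node NO: N={T} ∩ O={T} → {T} (+0)
site 2, node NOR: NO={T} ∪ R={G} → {G,T} (+1)
site 2, node ANOQR: AQ={C,T} ∩ NOR={G,T} → {T} (+0)
site 3, node AQ: A={C} ∩ Q={C} → {C} (+0)
site 3, node NO: N={G} ∪ O={A} → {A,G} (+1)
site 3, node NOR: NO={A,G} ∪ R={T} → {A,G,T} (+1)
site 3, node ANOQR: AQ={C} ∪ NOR={A,G,T} → {A,C,G,T} (+1)
site 4, node AQ: A={C} ∪ Q={A} → {A,C} (+1)
site 4, node NO: N={T} ∪ O={C} → {C,T} (+1)
site 4, node NOR: NO={C,T} ∪ R={G} → {C,G,T} (+1)
site 4, node ANOQR: AQ={A,C} ∩ NOR={C,G,T} → {C} (+0)
site 5, node AQ: A={T} ∪ Q={A} → {A,T} (+1)
site 5, node NO: N={G} ∪ O={C} → {C,G} (+1)
site 5, node NOR: NO={C,G} ∪ R={A} → {A,C,G} (+1)
site 5, node ANOQR: AQ={A,T} ∩ NOR={A,C,G} → {A} (+0)
site 6, node AQ: A={G} ∪ Q={T} → {G,T} (+1)
site 6, node NO: N={G} ∪ O={T} → {G,T} (+1)
site 6, node NOR: NO={G,T} ∪ R={A} → {A,G,T} (+1)
site 6, node ANOQR: AQ={G,T} ∩ NOR={A,G,T} → {G,T} (+0)
site 7, node AQ: A={C} ∩ Q={C} → {C} (+0)
site 7, node NO: N={G} ∪ O={T} → {G,T} (+1)
site 7, node NOR: NO={G,T} ∪ R={C} → {C,G,T} (+1)
site 7, node ANOQR: AQ={C} ∩ NOR={C,G,T} → {C} (+0)
per-site changes: [2, 3, 2, 3, 3, 3, 3, 2]; total = 21

21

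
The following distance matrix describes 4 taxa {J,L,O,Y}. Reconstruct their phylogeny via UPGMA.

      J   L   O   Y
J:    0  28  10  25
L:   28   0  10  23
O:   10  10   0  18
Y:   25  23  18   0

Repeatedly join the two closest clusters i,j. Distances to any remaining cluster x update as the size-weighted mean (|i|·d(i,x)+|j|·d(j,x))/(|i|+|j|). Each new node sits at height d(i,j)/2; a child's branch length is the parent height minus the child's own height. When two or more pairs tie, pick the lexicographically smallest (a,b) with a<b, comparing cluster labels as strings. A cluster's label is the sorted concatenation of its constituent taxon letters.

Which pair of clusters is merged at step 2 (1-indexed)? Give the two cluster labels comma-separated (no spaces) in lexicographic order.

step 1: merge (J,O) at d=10; branch lengths J→5, O→5; new cluster JO
  updated: d(JO,L)=19, d(JO,Y)=43/2
step 2: merge (JO,L) at d=19; branch lengths JO→9/2, L→19/2; new cluster JLO
  updated: d(JLO,Y)=22
step 3: merge (JLO,Y) at d=22; branch lengths JLO→3/2, Y→11; new cluster JLOY
final tree: (((J:5,O:5):9/2,L:19/2):3/2,Y:11)
total length: 73/2

JO,L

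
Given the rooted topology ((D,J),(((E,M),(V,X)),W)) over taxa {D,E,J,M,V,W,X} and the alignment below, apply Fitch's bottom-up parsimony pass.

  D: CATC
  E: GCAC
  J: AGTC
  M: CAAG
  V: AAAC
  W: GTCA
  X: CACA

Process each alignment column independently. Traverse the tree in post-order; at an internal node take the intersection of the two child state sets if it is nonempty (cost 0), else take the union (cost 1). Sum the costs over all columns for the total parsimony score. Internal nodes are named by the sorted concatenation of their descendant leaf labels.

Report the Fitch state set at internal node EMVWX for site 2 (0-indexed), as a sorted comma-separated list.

A,C

site 0, node DJ: D={C} ∪ J={A} → {A,C} (+1)
site 0, node EM: E={G} ∪ M={C} → {C,G} (+1)
site 0, node VX: V={A} ∪ X={C} → {A,C} (+1)
site 0, node EMVX: EM={C,G} ∩ VX={A,C} → {C} (+0)
site 0, node EMVWX: EMVX={C} ∪ W={G} → {C,G} (+1)
site 0, node DEJMVWX: DJ={A,C} ∩ EMVWX={C,G} → {C} (+0)
site 1, node DJ: D={A} ∪ J={G} → {A,G} (+1)
site 1, node EM: E={C} ∪ M={A} → {A,C} (+1)
site 1, node VX: V={A} ∩ X={A} → {A} (+0)
site 1, node EMVX: EM={A,C} ∩ VX={A} → {A} (+0)
site 1, node EMVWX: EMVX={A} ∪ W={T} → {A,T} (+1)
site 1, node DEJMVWX: DJ={A,G} ∩ EMVWX={A,T} → {A} (+0)
site 2, node DJ: D={T} ∩ J={T} → {T} (+0)
site 2, node EM: E={A} ∩ M={A} → {A} (+0)
site 2, node VX: V={A} ∪ X={C} → {A,C} (+1)
site 2, node EMVX: EM={A} ∩ VX={A,C} → {A} (+0)
site 2, node EMVWX: EMVX={A} ∪ W={C} → {A,C} (+1)
site 2, node DEJMVWX: DJ={T} ∪ EMVWX={A,C} → {A,C,T} (+1)
site 3, node DJ: D={C} ∩ J={C} → {C} (+0)
site 3, node EM: E={C} ∪ M={G} → {C,G} (+1)
site 3, node VX: V={C} ∪ X={A} → {A,C} (+1)
site 3, node EMVX: EM={C,G} ∩ VX={A,C} → {C} (+0)
site 3, node EMVWX: EMVX={C} ∪ W={A} → {A,C} (+1)
site 3, node DEJMVWX: DJ={C} ∩ EMVWX={A,C} → {C} (+0)
per-site changes: [4, 3, 3, 3]; total = 13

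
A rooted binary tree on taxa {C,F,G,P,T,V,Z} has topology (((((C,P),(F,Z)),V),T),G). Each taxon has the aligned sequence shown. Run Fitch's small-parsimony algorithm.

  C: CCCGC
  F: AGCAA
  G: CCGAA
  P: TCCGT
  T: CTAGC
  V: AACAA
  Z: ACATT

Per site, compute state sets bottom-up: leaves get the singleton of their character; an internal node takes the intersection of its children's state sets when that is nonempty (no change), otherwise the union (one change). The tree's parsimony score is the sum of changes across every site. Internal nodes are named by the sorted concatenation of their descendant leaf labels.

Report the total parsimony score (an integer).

16

CP@0: {C} ∪ {T} = {C,T} (union, +1)
FZ@0: {A} ∩ {A} = {A} (intersection, +0)
CFPZ@0: {C,T} ∪ {A} = {A,C,T} (union, +1)
CFPVZ@0: {A,C,T} ∩ {A} = {A} (intersection, +0)
CFPTVZ@0: {A} ∪ {C} = {A,C} (union, +1)
CFGPTVZ@0: {A,C} ∩ {C} = {C} (intersection, +0)
CP@1: {C} ∩ {C} = {C} (intersection, +0)
FZ@1: {G} ∪ {C} = {C,G} (union, +1)
CFPZ@1: {C} ∩ {C,G} = {C} (intersection, +0)
CFPVZ@1: {C} ∪ {A} = {A,C} (union, +1)
CFPTVZ@1: {A,C} ∪ {T} = {A,C,T} (union, +1)
CFGPTVZ@1: {A,C,T} ∩ {C} = {C} (intersection, +0)
CP@2: {C} ∩ {C} = {C} (intersection, +0)
FZ@2: {C} ∪ {A} = {A,C} (union, +1)
CFPZ@2: {C} ∩ {A,C} = {C} (intersection, +0)
CFPVZ@2: {C} ∩ {C} = {C} (intersection, +0)
CFPTVZ@2: {C} ∪ {A} = {A,C} (union, +1)
CFGPTVZ@2: {A,C} ∪ {G} = {A,C,G} (union, +1)
CP@3: {G} ∩ {G} = {G} (intersection, +0)
FZ@3: {A} ∪ {T} = {A,T} (union, +1)
CFPZ@3: {G} ∪ {A,T} = {A,G,T} (union, +1)
CFPVZ@3: {A,G,T} ∩ {A} = {A} (intersection, +0)
CFPTVZ@3: {A} ∪ {G} = {A,G} (union, +1)
CFGPTVZ@3: {A,G} ∩ {A} = {A} (intersection, +0)
CP@4: {C} ∪ {T} = {C,T} (union, +1)
FZ@4: {A} ∪ {T} = {A,T} (union, +1)
CFPZ@4: {C,T} ∩ {A,T} = {T} (intersection, +0)
CFPVZ@4: {T} ∪ {A} = {A,T} (union, +1)
CFPTVZ@4: {A,T} ∪ {C} = {A,C,T} (union, +1)
CFGPTVZ@4: {A,C,T} ∩ {A} = {A} (intersection, +0)
per-site changes: [3, 3, 3, 3, 4]; total = 16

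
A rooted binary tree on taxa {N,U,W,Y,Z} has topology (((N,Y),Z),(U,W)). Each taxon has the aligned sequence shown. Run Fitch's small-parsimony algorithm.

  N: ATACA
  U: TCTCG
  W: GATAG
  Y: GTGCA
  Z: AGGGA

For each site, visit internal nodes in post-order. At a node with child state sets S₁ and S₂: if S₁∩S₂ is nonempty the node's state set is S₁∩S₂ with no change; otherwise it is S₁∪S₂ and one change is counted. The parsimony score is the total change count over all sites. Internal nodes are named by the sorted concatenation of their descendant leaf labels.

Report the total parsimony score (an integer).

11

NY@0: {A} ∪ {G} = {A,G} (union, +1)
NYZ@0: {A,G} ∩ {A} = {A} (intersection, +0)
UW@0: {T} ∪ {G} = {G,T} (union, +1)
NUWYZ@0: {A} ∪ {G,T} = {A,G,T} (union, +1)
NY@1: {T} ∩ {T} = {T} (intersection, +0)
NYZ@1: {T} ∪ {G} = {G,T} (union, +1)
UW@1: {C} ∪ {A} = {A,C} (union, +1)
NUWYZ@1: {G,T} ∪ {A,C} = {A,C,G,T} (union, +1)
NY@2: {A} ∪ {G} = {A,G} (union, +1)
NYZ@2: {A,G} ∩ {G} = {G} (intersection, +0)
UW@2: {T} ∩ {T} = {T} (intersection, +0)
NUWYZ@2: {G} ∪ {T} = {G,T} (union, +1)
NY@3: {C} ∩ {C} = {C} (intersection, +0)
NYZ@3: {C} ∪ {G} = {C,G} (union, +1)
UW@3: {C} ∪ {A} = {A,C} (union, +1)
NUWYZ@3: {C,G} ∩ {A,C} = {C} (intersection, +0)
NY@4: {A} ∩ {A} = {A} (intersection, +0)
NYZ@4: {A} ∩ {A} = {A} (intersection, +0)
UW@4: {G} ∩ {G} = {G} (intersection, +0)
NUWYZ@4: {A} ∪ {G} = {A,G} (union, +1)
per-site changes: [3, 3, 2, 2, 1]; total = 11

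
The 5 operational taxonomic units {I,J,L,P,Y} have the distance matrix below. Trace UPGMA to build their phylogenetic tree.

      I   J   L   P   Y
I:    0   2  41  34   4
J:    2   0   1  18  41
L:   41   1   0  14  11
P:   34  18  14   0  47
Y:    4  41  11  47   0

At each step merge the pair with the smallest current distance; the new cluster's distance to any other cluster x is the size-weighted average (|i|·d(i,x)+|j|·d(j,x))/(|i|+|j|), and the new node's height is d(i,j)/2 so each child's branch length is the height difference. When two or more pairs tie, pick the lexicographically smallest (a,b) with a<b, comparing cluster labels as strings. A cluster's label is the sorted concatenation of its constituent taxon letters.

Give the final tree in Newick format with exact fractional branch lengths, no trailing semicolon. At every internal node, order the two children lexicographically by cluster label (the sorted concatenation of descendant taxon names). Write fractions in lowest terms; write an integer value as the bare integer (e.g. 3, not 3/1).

iteration 1: select J,L (d=1); attach at lengths (1/2, 1/2); label the merged cluster JL
  updated: d(I,JL)=43/2, d(JL,P)=16, d(JL,Y)=26
iteration 2: select I,Y (d=4); attach at lengths (2, 2); label the merged cluster IY
  updated: d(IY,JL)=95/4, d(IY,P)=81/2
iteration 3: select JL,P (d=16); attach at lengths (15/2, 8); label the merged cluster JLP
  updated: d(IY,JLP)=88/3
iteration 4: select IY,JLP (d=88/3); attach at lengths (38/3, 20/3); label the merged cluster IJLPY
final tree: ((I:2,Y:2):38/3,((J:1/2,L:1/2):15/2,P:8):20/3)
total length: 239/6

((I:2,Y:2):38/3,((J:1/2,L:1/2):15/2,P:8):20/3)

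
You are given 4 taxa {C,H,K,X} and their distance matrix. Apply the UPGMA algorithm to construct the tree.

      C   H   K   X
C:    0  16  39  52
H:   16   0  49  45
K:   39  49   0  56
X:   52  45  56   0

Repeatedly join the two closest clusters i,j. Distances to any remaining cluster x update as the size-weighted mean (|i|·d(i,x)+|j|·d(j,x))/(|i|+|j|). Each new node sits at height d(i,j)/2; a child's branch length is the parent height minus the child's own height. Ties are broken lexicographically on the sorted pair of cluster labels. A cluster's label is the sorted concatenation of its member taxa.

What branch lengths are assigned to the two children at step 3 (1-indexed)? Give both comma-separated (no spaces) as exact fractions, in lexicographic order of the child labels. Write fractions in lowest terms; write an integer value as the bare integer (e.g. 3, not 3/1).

7/2,51/2

1. join C+H (d=16) ⇒ CH; edges |C|=8, |H|=8
  updated: d(CH,K)=44, d(CH,X)=97/2
2. join CH+K (d=44) ⇒ CHK; edges |CH|=14, |K|=22
  updated: d(CHK,X)=51
3. join CHK+X (d=51) ⇒ CHKX; edges |CHK|=7/2, |X|=51/2
final tree: (((C:8,H:8):14,K:22):7/2,X:51/2)
total length: 81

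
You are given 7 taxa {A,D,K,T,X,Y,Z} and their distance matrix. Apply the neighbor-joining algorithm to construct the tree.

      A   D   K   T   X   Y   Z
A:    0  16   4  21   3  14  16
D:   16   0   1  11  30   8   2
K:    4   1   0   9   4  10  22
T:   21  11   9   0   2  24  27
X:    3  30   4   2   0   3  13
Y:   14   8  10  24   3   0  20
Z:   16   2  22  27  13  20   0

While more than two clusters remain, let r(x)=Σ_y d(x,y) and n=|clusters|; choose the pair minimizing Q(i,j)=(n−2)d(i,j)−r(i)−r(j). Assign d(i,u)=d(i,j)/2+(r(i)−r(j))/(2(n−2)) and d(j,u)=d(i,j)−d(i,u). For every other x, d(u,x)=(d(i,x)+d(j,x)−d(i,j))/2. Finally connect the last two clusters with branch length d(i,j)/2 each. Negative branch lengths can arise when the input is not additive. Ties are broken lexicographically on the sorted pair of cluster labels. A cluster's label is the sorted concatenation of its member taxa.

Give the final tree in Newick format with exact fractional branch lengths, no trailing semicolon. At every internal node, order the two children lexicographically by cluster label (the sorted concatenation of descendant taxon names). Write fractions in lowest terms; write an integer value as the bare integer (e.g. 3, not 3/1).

(((A:71/16,K:-7/16):5/8,((D:-11/5,Z:21/5):185/24,Y:127/24):13/4):45/16,(T:99/16,X:-67/16):45/16)

1. join D+Z (d=2, Q=-158) ⇒ DZ; edges |D|=-11/5, |Z|=21/5
  updated: d(A,DZ)=15, d(DZ,K)=21/2, d(DZ,T)=18, d(DZ,X)=41/2, d(DZ,Y)=13
2. join T+X (d=2, Q=-197/2) ⇒ TX; edges |T|=99/16, |X|=-67/16
  updated: d(A,TX)=11, d(DZ,TX)=73/4, d(K,TX)=11/2, d(TX,Y)=25/2
3. join DZ+Y (d=13, Q=-269/4) ⇒ DYZ; edges |DZ|=185/24, |Y|=127/24
  updated: d(A,DYZ)=8, d(DYZ,K)=15/4, d(DYZ,TX)=71/8
4. join A+K (d=4, Q=-113/4) ⇒ AK; edges |A|=71/16, |K|=-7/16
  updated: d(AK,DYZ)=31/8, d(AK,TX)=25/4
5. join AK+DYZ (d=31/8, Q=-19) ⇒ ADKYZ; edges |AK|=5/8, |DYZ|=13/4
  updated: d(ADKYZ,TX)=45/8
6. join ADKYZ+TX (d=45/8) ⇒ ADKTXYZ; edges |ADKYZ|=45/16, |TX|=45/16
final tree: (((A:71/16,K:-7/16):5/8,((D:-11/5,Z:21/5):185/24,Y:127/24):13/4):45/16,(T:99/16,X:-67/16):45/16)
total length: 61/2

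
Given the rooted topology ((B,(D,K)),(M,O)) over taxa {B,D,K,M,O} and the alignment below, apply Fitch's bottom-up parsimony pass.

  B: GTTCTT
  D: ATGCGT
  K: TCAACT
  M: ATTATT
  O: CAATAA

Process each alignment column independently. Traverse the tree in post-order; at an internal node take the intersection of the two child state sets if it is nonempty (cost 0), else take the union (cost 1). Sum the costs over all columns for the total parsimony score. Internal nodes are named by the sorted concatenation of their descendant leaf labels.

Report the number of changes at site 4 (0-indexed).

3

DK@0: {A} ∪ {T} = {A,T} (union, +1)
BDK@0: {G} ∪ {A,T} = {A,G,T} (union, +1)
MO@0: {A} ∪ {C} = {A,C} (union, +1)
BDKMO@0: {A,G,T} ∩ {A,C} = {A} (intersection, +0)
DK@1: {T} ∪ {C} = {C,T} (union, +1)
BDK@1: {T} ∩ {C,T} = {T} (intersection, +0)
MO@1: {T} ∪ {A} = {A,T} (union, +1)
BDKMO@1: {T} ∩ {A,T} = {T} (intersection, +0)
DK@2: {G} ∪ {A} = {A,G} (union, +1)
BDK@2: {T} ∪ {A,G} = {A,G,T} (union, +1)
MO@2: {T} ∪ {A} = {A,T} (union, +1)
BDKMO@2: {A,G,T} ∩ {A,T} = {A,T} (intersection, +0)
DK@3: {C} ∪ {A} = {A,C} (union, +1)
BDK@3: {C} ∩ {A,C} = {C} (intersection, +0)
MO@3: {A} ∪ {T} = {A,T} (union, +1)
BDKMO@3: {C} ∪ {A,T} = {A,C,T} (union, +1)
DK@4: {G} ∪ {C} = {C,G} (union, +1)
BDK@4: {T} ∪ {C,G} = {C,G,T} (union, +1)
MO@4: {T} ∪ {A} = {A,T} (union, +1)
BDKMO@4: {C,G,T} ∩ {A,T} = {T} (intersection, +0)
DK@5: {T} ∩ {T} = {T} (intersection, +0)
BDK@5: {T} ∩ {T} = {T} (intersection, +0)
MO@5: {T} ∪ {A} = {A,T} (union, +1)
BDKMO@5: {T} ∩ {A,T} = {T} (intersection, +0)
per-site changes: [3, 2, 3, 3, 3, 1]; total = 15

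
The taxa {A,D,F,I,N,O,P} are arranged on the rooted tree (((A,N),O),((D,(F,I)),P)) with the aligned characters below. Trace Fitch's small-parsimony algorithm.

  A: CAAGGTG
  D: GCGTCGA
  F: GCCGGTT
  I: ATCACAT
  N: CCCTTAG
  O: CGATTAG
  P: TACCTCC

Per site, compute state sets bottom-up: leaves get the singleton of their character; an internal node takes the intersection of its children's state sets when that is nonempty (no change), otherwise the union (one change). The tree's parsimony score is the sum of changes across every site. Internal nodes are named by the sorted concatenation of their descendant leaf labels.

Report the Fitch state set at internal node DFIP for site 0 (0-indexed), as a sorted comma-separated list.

AN@0: {C} ∩ {C} = {C} (intersection, +0)
ANO@0: {C} ∩ {C} = {C} (intersection, +0)
FI@0: {G} ∪ {A} = {A,G} (union, +1)
DFI@0: {G} ∩ {A,G} = {G} (intersection, +0)
DFIP@0: {G} ∪ {T} = {G,T} (union, +1)
ADFINOP@0: {C} ∪ {G,T} = {C,G,T} (union, +1)
AN@1: {A} ∪ {C} = {A,C} (union, +1)
ANO@1: {A,C} ∪ {G} = {A,C,G} (union, +1)
FI@1: {C} ∪ {T} = {C,T} (union, +1)
DFI@1: {C} ∩ {C,T} = {C} (intersection, +0)
DFIP@1: {C} ∪ {A} = {A,C} (union, +1)
ADFINOP@1: {A,C,G} ∩ {A,C} = {A,C} (intersection, +0)
AN@2: {A} ∪ {C} = {A,C} (union, +1)
ANO@2: {A,C} ∩ {A} = {A} (intersection, +0)
FI@2: {C} ∩ {C} = {C} (intersection, +0)
DFI@2: {G} ∪ {C} = {C,G} (union, +1)
DFIP@2: {C,G} ∩ {C} = {C} (intersection, +0)
ADFINOP@2: {A} ∪ {C} = {A,C} (union, +1)
AN@3: {G} ∪ {T} = {G,T} (union, +1)
ANO@3: {G,T} ∩ {T} = {T} (intersection, +0)
FI@3: {G} ∪ {A} = {A,G} (union, +1)
DFI@3: {T} ∪ {A,G} = {A,G,T} (union, +1)
DFIP@3: {A,G,T} ∪ {C} = {A,C,G,T} (union, +1)
ADFINOP@3: {T} ∩ {A,C,G,T} = {T} (intersection, +0)
AN@4: {G} ∪ {T} = {G,T} (union, +1)
ANO@4: {G,T} ∩ {T} = {T} (intersection, +0)
FI@4: {G} ∪ {C} = {C,G} (union, +1)
DFI@4: {C} ∩ {C,G} = {C} (intersection, +0)
DFIP@4: {C} ∪ {T} = {C,T} (union, +1)
ADFINOP@4: {T} ∩ {C,T} = {T} (intersection, +0)
AN@5: {T} ∪ {A} = {A,T} (union, +1)
ANO@5: {A,T} ∩ {A} = {A} (intersection, +0)
FI@5: {T} ∪ {A} = {A,T} (union, +1)
DFI@5: {G} ∪ {A,T} = {A,G,T} (union, +1)
DFIP@5: {A,G,T} ∪ {C} = {A,C,G,T} (union, +1)
ADFINOP@5: {A} ∩ {A,C,G,T} = {A} (intersection, +0)
AN@6: {G} ∩ {G} = {G} (intersection, +0)
ANO@6: {G} ∩ {G} = {G} (intersection, +0)
FI@6: {T} ∩ {T} = {T} (intersection, +0)
DFI@6: {A} ∪ {T} = {A,T} (union, +1)
DFIP@6: {A,T} ∪ {C} = {A,C,T} (union, +1)
ADFINOP@6: {G} ∪ {A,C,T} = {A,C,G,T} (union, +1)
per-site changes: [3, 4, 3, 4, 3, 4, 3]; total = 24

G,T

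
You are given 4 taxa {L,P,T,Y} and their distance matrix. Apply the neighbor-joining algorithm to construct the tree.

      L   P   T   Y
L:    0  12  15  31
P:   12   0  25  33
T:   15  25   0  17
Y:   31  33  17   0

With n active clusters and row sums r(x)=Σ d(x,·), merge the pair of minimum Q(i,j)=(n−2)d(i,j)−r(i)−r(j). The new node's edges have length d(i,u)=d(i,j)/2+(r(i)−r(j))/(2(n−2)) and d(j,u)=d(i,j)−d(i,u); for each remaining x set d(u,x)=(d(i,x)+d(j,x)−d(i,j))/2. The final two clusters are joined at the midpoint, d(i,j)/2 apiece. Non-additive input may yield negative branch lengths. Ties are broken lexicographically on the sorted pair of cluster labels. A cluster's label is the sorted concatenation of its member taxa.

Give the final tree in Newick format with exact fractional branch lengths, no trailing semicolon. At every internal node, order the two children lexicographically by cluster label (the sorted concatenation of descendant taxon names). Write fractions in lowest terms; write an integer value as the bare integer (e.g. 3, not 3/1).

1. join L+P (d=12, Q=-104) ⇒ LP; edges |L|=3, |P|=9
  updated: d(LP,T)=14, d(LP,Y)=26
2. join LP+T (d=14, Q=-57) ⇒ LPT; edges |LP|=23/2, |T|=5/2
  updated: d(LPT,Y)=29/2
3. join LPT+Y (d=29/2) ⇒ LPTY; edges |LPT|=29/4, |Y|=29/4
final tree: (((L:3,P:9):23/2,T:5/2):29/4,Y:29/4)
total length: 81/2

(((L:3,P:9):23/2,T:5/2):29/4,Y:29/4)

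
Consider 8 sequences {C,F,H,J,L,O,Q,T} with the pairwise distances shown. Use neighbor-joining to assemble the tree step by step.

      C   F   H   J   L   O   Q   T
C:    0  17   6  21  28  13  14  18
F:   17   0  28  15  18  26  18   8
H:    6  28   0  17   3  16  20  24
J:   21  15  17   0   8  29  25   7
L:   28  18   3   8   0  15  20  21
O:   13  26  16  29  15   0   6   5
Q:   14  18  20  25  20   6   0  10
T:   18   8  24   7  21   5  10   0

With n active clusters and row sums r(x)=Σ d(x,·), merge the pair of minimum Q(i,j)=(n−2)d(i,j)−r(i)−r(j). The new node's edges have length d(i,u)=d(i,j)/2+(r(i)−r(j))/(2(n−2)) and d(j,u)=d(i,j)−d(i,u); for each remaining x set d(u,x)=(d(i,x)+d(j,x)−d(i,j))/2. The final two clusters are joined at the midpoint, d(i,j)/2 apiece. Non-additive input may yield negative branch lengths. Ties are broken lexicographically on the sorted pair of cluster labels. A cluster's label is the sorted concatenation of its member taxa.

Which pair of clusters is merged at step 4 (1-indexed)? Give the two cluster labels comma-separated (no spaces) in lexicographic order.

1. join H+L (d=3, Q=-209) ⇒ HL; edges |H|=19/12, |L|=17/12
  updated: d(C,HL)=31/2, d(F,HL)=43/2, d(HL,J)=11, d(HL,O)=14, d(HL,Q)=37/2, d(HL,T)=21
2. join HL+J (d=11, Q=-309/2) ⇒ HJL; edges |HL|=97/20, |J|=123/20
  updated: d(C,HJL)=51/4, d(F,HJL)=51/4, d(HJL,O)=16, d(HJL,Q)=65/4, d(HJL,T)=17/2
3. join O+Q (d=6, Q=-425/4) ⇒ OQ; edges |O|=103/32, |Q|=89/32
  updated: d(C,OQ)=21/2, d(F,OQ)=19, d(HJL,OQ)=105/8, d(OQ,T)=9/2
4. join C+OQ (d=21/2, Q=-591/8) ⇒ COQ; edges |C|=341/48, |OQ|=163/48
  updated: d(COQ,F)=51/4, d(COQ,HJL)=123/16, d(COQ,T)=6
5. join COQ+HJL (d=123/16, Q=-40) ⇒ CHJLOQ; edges |COQ|=103/32, |HJL|=143/32
  updated: d(CHJLOQ,F)=285/32, d(CHJLOQ,T)=109/32
6. join CHJLOQ+F (d=285/32, Q=-325/16) ⇒ CFHJLOQ; edges |CHJLOQ|=69/32, |F|=27/4
  updated: d(CFHJLOQ,T)=5/4
7. join CFHJLOQ+T (d=5/4) ⇒ CFHJLOQT; edges |CFHJLOQ|=5/8, |T|=5/8
final tree: ((((C:341/48,(O:103/32,Q:89/32):163/48):103/32,((H:19/12,L:17/12):97/20,J:123/20):143/32):69/32,F:27/4):5/8,T:5/8)
total length: 1547/32

C,OQ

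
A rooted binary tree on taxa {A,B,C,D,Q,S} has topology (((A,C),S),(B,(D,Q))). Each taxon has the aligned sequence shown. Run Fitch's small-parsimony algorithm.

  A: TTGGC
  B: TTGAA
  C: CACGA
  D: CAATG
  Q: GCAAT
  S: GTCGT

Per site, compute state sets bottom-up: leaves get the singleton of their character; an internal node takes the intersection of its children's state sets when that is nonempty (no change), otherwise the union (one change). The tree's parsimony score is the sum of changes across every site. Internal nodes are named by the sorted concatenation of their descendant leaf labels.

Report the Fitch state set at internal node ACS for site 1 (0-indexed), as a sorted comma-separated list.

T

AC@0: {T} ∪ {C} = {C,T} (union, +1)
ACS@0: {C,T} ∪ {G} = {C,G,T} (union, +1)
DQ@0: {C} ∪ {G} = {C,G} (union, +1)
BDQ@0: {T} ∪ {C,G} = {C,G,T} (union, +1)
ABCDQS@0: {C,G,T} ∩ {C,G,T} = {C,G,T} (intersection, +0)
AC@1: {T} ∪ {A} = {A,T} (union, +1)
ACS@1: {A,T} ∩ {T} = {T} (intersection, +0)
DQ@1: {A} ∪ {C} = {A,C} (union, +1)
BDQ@1: {T} ∪ {A,C} = {A,C,T} (union, +1)
ABCDQS@1: {T} ∩ {A,C,T} = {T} (intersection, +0)
AC@2: {G} ∪ {C} = {C,G} (union, +1)
ACS@2: {C,G} ∩ {C} = {C} (intersection, +0)
DQ@2: {A} ∩ {A} = {A} (intersection, +0)
BDQ@2: {G} ∪ {A} = {A,G} (union, +1)
ABCDQS@2: {C} ∪ {A,G} = {A,C,G} (union, +1)
AC@3: {G} ∩ {G} = {G} (intersection, +0)
ACS@3: {G} ∩ {G} = {G} (intersection, +0)
DQ@3: {T} ∪ {A} = {A,T} (union, +1)
BDQ@3: {A} ∩ {A,T} = {A} (intersection, +0)
ABCDQS@3: {G} ∪ {A} = {A,G} (union, +1)
AC@4: {C} ∪ {A} = {A,C} (union, +1)
ACS@4: {A,C} ∪ {T} = {A,C,T} (union, +1)
DQ@4: {G} ∪ {T} = {G,T} (union, +1)
BDQ@4: {A} ∪ {G,T} = {A,G,T} (union, +1)
ABCDQS@4: {A,C,T} ∩ {A,G,T} = {A,T} (intersection, +0)
per-site changes: [4, 3, 3, 2, 4]; total = 16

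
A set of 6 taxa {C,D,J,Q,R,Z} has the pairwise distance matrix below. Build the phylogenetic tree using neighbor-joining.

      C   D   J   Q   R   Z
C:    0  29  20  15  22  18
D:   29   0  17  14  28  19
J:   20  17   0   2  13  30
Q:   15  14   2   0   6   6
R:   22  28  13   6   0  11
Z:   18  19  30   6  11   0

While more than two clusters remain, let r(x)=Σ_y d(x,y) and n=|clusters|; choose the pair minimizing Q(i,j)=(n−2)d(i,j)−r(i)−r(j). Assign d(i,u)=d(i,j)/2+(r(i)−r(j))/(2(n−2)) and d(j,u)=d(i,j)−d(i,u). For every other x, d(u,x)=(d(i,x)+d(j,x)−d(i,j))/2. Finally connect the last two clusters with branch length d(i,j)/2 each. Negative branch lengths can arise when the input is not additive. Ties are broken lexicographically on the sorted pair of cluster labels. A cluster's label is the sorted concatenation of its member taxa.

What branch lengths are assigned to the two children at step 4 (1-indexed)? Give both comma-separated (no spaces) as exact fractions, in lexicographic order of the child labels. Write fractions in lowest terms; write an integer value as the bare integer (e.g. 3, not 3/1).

1. join D+J (d=17, Q=-121) ⇒ DJ; edges |D|=93/8, |J|=43/8
  updated: d(C,DJ)=16, d(DJ,Q)=-1/2, d(DJ,R)=12, d(DJ,Z)=16
2. join DJ+Q (d=-1/2, Q=-143/2) ⇒ DJQ; edges |DJ|=31/12, |Q|=-37/12
  updated: d(C,DJQ)=63/4, d(DJQ,R)=37/4, d(DJQ,Z)=45/4
3. join C+DJQ (d=63/4, Q=-121/2) ⇒ CDJQ; edges |C|=51/4, |DJQ|=3
  updated: d(CDJQ,R)=31/4, d(CDJQ,Z)=27/4
4. join CDJQ+R (d=31/4, Q=-51/2) ⇒ CDJQR; edges |CDJQ|=7/4, |R|=6
  updated: d(CDJQR,Z)=5
5. join CDJQR+Z (d=5) ⇒ CDJQRZ; edges |CDJQR|=5/2, |Z|=5/2
final tree: (((C:51/4,((D:93/8,J:43/8):31/12,Q:-37/12):3):7/4,R:6):5/2,Z:5/2)
total length: 45

7/4,6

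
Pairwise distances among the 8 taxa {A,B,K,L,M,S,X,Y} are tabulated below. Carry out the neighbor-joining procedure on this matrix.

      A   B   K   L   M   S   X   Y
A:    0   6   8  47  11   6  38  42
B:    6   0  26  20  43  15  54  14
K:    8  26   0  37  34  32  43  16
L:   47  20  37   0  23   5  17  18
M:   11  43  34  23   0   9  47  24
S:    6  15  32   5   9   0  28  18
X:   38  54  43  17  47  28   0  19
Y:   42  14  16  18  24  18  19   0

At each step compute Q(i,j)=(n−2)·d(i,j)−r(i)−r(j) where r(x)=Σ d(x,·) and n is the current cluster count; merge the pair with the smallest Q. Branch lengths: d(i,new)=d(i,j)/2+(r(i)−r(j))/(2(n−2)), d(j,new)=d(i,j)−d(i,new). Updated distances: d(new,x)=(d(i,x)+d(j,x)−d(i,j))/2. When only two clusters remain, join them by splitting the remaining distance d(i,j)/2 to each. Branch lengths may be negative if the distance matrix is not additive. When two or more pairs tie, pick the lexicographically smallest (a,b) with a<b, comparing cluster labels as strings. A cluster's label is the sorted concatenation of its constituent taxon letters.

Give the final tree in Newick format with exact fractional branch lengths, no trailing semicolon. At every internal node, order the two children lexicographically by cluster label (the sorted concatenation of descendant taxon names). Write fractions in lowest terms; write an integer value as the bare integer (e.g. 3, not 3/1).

iteration 1: select L,X (d=17, Q=-311); attach at lengths (23/12, 181/12); label the merged cluster LX
  updated: d(A,LX)=34, d(B,LX)=57/2, d(K,LX)=63/2, d(LX,M)=53/2, d(LX,S)=8, d(LX,Y)=10
iteration 2: select A,K (d=8, Q=-429/2); attach at lengths (-1/20, 161/20); label the merged cluster AK
  updated: d(AK,B)=12, d(AK,LX)=115/4, d(AK,M)=37/2, d(AK,S)=15, d(AK,Y)=25
iteration 3: select AK,B (d=12, Q=-655/4); attach at lengths (139/32, 245/32); label the merged cluster ABK
  updated: d(ABK,LX)=181/8, d(ABK,M)=99/4, d(ABK,S)=9, d(ABK,Y)=27/2
iteration 4: select LX,Y (d=10, Q=-821/8); attach at lengths (253/48, 227/48); label the merged cluster LXY
  updated: d(ABK,LXY)=209/16, d(LXY,M)=81/4, d(LXY,S)=8
iteration 5: select ABK,LXY (d=209/16, Q=-62); attach at lengths (253/32, 165/32); label the merged cluster ABKLXY
  updated: d(ABKLXY,M)=511/32, d(ABKLXY,S)=63/32
iteration 6: select ABKLXY,M (d=511/32, Q=-431/16); attach at lengths (143/32, 23/2); label the merged cluster ABKLMXY
  updated: d(ABKLMXY,S)=-5/2
iteration 7: select ABKLMXY,S (d=-5/2); attach at lengths (-5/4, -5/4); label the merged cluster ABKLMSXY
final tree: (((((A:-1/20,K:161/20):139/32,B:245/32):253/32,((L:23/12,X:181/12):253/48,Y:227/48):165/32):143/32,M:23/2):-5/4,S:-5/4)
total length: 2353/32

(((((A:-1/20,K:161/20):139/32,B:245/32):253/32,((L:23/12,X:181/12):253/48,Y:227/48):165/32):143/32,M:23/2):-5/4,S:-5/4)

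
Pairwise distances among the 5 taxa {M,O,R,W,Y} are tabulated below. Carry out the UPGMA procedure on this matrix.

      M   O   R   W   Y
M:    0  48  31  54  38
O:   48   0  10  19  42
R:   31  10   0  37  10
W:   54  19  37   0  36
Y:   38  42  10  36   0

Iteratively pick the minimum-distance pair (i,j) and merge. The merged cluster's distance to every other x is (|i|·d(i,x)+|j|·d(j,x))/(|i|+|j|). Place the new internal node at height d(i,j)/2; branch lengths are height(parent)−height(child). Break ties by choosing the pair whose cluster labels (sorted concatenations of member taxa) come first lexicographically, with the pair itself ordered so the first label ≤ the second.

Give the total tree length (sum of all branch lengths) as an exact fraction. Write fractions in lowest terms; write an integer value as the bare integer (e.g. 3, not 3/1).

iteration 1: select O,R (d=10); attach at lengths (5, 5); label the merged cluster OR
  updated: d(M,OR)=79/2, d(OR,W)=28, d(OR,Y)=26
iteration 2: select OR,Y (d=26); attach at lengths (8, 13); label the merged cluster ORY
  updated: d(M,ORY)=39, d(ORY,W)=92/3
iteration 3: select ORY,W (d=92/3); attach at lengths (7/3, 46/3); label the merged cluster ORWY
  updated: d(M,ORWY)=171/4
iteration 4: select M,ORWY (d=171/4); attach at lengths (171/8, 145/24); label the merged cluster MORWY
final tree: (M:171/8,(((O:5,R:5):8,Y:13):7/3,W:46/3):145/24)
total length: 913/12

913/12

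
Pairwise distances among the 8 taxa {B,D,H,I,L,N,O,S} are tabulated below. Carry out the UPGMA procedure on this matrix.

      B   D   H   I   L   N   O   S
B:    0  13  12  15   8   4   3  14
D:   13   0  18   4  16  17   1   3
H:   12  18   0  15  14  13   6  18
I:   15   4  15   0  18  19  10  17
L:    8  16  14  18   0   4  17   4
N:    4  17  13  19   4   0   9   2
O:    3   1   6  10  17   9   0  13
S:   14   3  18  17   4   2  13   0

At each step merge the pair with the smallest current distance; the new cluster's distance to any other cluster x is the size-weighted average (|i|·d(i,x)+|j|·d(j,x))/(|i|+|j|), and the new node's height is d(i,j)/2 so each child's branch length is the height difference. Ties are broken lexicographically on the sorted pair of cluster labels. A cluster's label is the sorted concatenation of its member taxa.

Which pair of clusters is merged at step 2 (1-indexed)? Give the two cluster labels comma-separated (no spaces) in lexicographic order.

iteration 1: select D,O (d=1); attach at lengths (1/2, 1/2); label the merged cluster DO
  updated: d(B,DO)=8, d(DO,H)=12, d(DO,I)=7, d(DO,L)=33/2, d(DO,N)=13, d(DO,S)=8
iteration 2: select N,S (d=2); attach at lengths (1, 1); label the merged cluster NS
  updated: d(B,NS)=9, d(DO,NS)=21/2, d(H,NS)=31/2, d(I,NS)=18, d(L,NS)=4
iteration 3: select L,NS (d=4); attach at lengths (2, 1); label the merged cluster LNS
  updated: d(B,LNS)=26/3, d(DO,LNS)=25/2, d(H,LNS)=15, d(I,LNS)=18
iteration 4: select DO,I (d=7); attach at lengths (3, 7/2); label the merged cluster DIO
  updated: d(B,DIO)=31/3, d(DIO,H)=13, d(DIO,LNS)=43/3
iteration 5: select B,LNS (d=26/3); attach at lengths (13/3, 7/3); label the merged cluster BLNS
  updated: d(BLNS,DIO)=40/3, d(BLNS,H)=57/4
iteration 6: select DIO,H (d=13); attach at lengths (3, 13/2); label the merged cluster DHIO
  updated: d(BLNS,DHIO)=217/16
iteration 7: select BLNS,DHIO (d=217/16); attach at lengths (235/96, 9/32); label the merged cluster BDHILNOS
final tree: ((B:13/3,(L:2,(N:1,S:1):1):7/3):235/96,(((D:1/2,O:1/2):3,I:7/2):3,H:13/2):9/32)
total length: 1507/48

N,S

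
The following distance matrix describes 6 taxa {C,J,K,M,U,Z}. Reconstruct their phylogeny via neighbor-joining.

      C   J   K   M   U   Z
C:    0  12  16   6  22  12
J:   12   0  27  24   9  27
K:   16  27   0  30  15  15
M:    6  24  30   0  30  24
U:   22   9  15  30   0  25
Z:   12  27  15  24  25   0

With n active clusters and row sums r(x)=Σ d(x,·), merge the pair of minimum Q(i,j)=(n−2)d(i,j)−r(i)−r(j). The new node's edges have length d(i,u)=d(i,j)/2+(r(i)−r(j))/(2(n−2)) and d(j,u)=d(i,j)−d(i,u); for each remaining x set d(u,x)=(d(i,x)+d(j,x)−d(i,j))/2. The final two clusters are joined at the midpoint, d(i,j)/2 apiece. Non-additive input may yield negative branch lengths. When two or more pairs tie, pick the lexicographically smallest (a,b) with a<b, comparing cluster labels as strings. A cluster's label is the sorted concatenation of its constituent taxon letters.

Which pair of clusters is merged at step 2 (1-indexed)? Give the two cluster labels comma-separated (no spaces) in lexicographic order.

C,M

1. join J+U (d=9, Q=-164) ⇒ JU; edges |J|=17/4, |U|=19/4
  updated: d(C,JU)=25/2, d(JU,K)=33/2, d(JU,M)=45/2, d(JU,Z)=43/2
2. join C+M (d=6, Q=-111) ⇒ CM; edges |C|=-3, |M|=9
  updated: d(CM,JU)=29/2, d(CM,K)=20, d(CM,Z)=15
3. join CM+JU (d=29/2, Q=-73) ⇒ CJMU; edges |CM|=13/2, |JU|=8
  updated: d(CJMU,K)=11, d(CJMU,Z)=11
4. join CJMU+K (d=11, Q=-37) ⇒ CJKMU; edges |CJMU|=7/2, |K|=15/2
  updated: d(CJKMU,Z)=15/2
5. join CJKMU+Z (d=15/2) ⇒ CJKMUZ; edges |CJKMU|=15/4, |Z|=15/4
final tree: ((((C:-3,M:9):13/2,(J:17/4,U:19/4):8):7/2,K:15/2):15/4,Z:15/4)
total length: 48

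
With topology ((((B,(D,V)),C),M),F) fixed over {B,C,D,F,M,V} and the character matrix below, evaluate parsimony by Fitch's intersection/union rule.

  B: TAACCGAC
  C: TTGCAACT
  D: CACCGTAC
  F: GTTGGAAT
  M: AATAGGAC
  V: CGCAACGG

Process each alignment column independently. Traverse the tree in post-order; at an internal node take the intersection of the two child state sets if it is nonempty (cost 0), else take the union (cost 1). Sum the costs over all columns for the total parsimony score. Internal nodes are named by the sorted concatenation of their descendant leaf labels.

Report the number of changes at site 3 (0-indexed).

[col 0] DV: children D:{C}, V:{C} ∩→ {C}; cost 0
[col 0] BDV: children B:{T}, DV:{C} ∪→ {C,T}; cost 1
[col 0] BCDV: children BDV:{C,T}, C:{T} ∩→ {T}; cost 0
[col 0] BCDMV: children BCDV:{T}, M:{A} ∪→ {A,T}; cost 1
[col 0] BCDFMV: children BCDMV:{A,T}, F:{G} ∪→ {A,G,T}; cost 1
[col 1] DV: children D:{A}, V:{G} ∪→ {A,G}; cost 1
[col 1] BDV: children B:{A}, DV:{A,G} ∩→ {A}; cost 0
[col 1] BCDV: children BDV:{A}, C:{T} ∪→ {A,T}; cost 1
[col 1] BCDMV: children BCDV:{A,T}, M:{A} ∩→ {A}; cost 0
[col 1] BCDFMV: children BCDMV:{A}, F:{T} ∪→ {A,T}; cost 1
[col 2] DV: children D:{C}, V:{C} ∩→ {C}; cost 0
[col 2] BDV: children B:{A}, DV:{C} ∪→ {A,C}; cost 1
[col 2] BCDV: children BDV:{A,C}, C:{G} ∪→ {A,C,G}; cost 1
[col 2] BCDMV: children BCDV:{A,C,G}, M:{T} ∪→ {A,C,G,T}; cost 1
[col 2] BCDFMV: children BCDMV:{A,C,G,T}, F:{T} ∩→ {T}; cost 0
[col 3] DV: children D:{C}, V:{A} ∪→ {A,C}; cost 1
[col 3] BDV: children B:{C}, DV:{A,C} ∩→ {C}; cost 0
[col 3] BCDV: children BDV:{C}, C:{C} ∩→ {C}; cost 0
[col 3] BCDMV: children BCDV:{C}, M:{A} ∪→ {A,C}; cost 1
[col 3] BCDFMV: children BCDMV:{A,C}, F:{G} ∪→ {A,C,G}; cost 1
[col 4] DV: children D:{G}, V:{A} ∪→ {A,G}; cost 1
[col 4] BDV: children B:{C}, DV:{A,G} ∪→ {A,C,G}; cost 1
[col 4] BCDV: children BDV:{A,C,G}, C:{A} ∩→ {A}; cost 0
[col 4] BCDMV: children BCDV:{A}, M:{G} ∪→ {A,G}; cost 1
[col 4] BCDFMV: children BCDMV:{A,G}, F:{G} ∩→ {G}; cost 0
[col 5] DV: children D:{T}, V:{C} ∪→ {C,T}; cost 1
[col 5] BDV: children B:{G}, DV:{C,T} ∪→ {C,G,T}; cost 1
[col 5] BCDV: children BDV:{C,G,T}, C:{A} ∪→ {A,C,G,T}; cost 1
[col 5] BCDMV: children BCDV:{A,C,G,T}, M:{G} ∩→ {G}; cost 0
[col 5] BCDFMV: children BCDMV:{G}, F:{A} ∪→ {A,G}; cost 1
[col 6] DV: children D:{A}, V:{G} ∪→ {A,G}; cost 1
[col 6] BDV: children B:{A}, DV:{A,G} ∩→ {A}; cost 0
[col 6] BCDV: children BDV:{A}, C:{C} ∪→ {A,C}; cost 1
[col 6] BCDMV: children BCDV:{A,C}, M:{A} ∩→ {A}; cost 0
[col 6] BCDFMV: children BCDMV:{A}, F:{A} ∩→ {A}; cost 0
[col 7] DV: children D:{C}, V:{G} ∪→ {C,G}; cost 1
[col 7] BDV: children B:{C}, DV:{C,G} ∩→ {C}; cost 0
[col 7] BCDV: children BDV:{C}, C:{T} ∪→ {C,T}; cost 1
[col 7] BCDMV: children BCDV:{C,T}, M:{C} ∩→ {C}; cost 0
[col 7] BCDFMV: children BCDMV:{C}, F:{T} ∪→ {C,T}; cost 1
per-site changes: [3, 3, 3, 3, 3, 4, 2, 3]; total = 24

3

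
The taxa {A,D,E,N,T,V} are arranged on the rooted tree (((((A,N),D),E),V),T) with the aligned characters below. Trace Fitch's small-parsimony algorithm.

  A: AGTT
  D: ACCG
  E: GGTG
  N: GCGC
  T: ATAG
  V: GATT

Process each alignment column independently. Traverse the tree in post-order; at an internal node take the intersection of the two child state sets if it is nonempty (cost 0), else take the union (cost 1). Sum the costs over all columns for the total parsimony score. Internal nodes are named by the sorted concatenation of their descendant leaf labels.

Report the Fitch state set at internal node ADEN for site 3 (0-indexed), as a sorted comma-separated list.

[col 0] AN: children A:{A}, N:{G} ∪→ {A,G}; cost 1
[col 0] ADN: children AN:{A,G}, D:{A} ∩→ {A}; cost 0
[col 0] ADEN: children ADN:{A}, E:{G} ∪→ {A,G}; cost 1
[col 0] ADENV: children ADEN:{A,G}, V:{G} ∩→ {G}; cost 0
[col 0] ADENTV: children ADENV:{G}, T:{A} ∪→ {A,G}; cost 1
[col 1] AN: children A:{G}, N:{C} ∪→ {C,G}; cost 1
[col 1] ADN: children AN:{C,G}, D:{C} ∩→ {C}; cost 0
[col 1] ADEN: children ADN:{C}, E:{G} ∪→ {C,G}; cost 1
[col 1] ADENV: children ADEN:{C,G}, V:{A} ∪→ {A,C,G}; cost 1
[col 1] ADENTV: children ADENV:{A,C,G}, T:{T} ∪→ {A,C,G,T}; cost 1
[col 2] AN: children A:{T}, N:{G} ∪→ {G,T}; cost 1
[col 2] ADN: children AN:{G,T}, D:{C} ∪→ {C,G,T}; cost 1
[col 2] ADEN: children ADN:{C,G,T}, E:{T} ∩→ {T}; cost 0
[col 2] ADENV: children ADEN:{T}, V:{T} ∩→ {T}; cost 0
[col 2] ADENTV: children ADENV:{T}, T:{A} ∪→ {A,T}; cost 1
[col 3] AN: children A:{T}, N:{C} ∪→ {C,T}; cost 1
[col 3] ADN: children AN:{C,T}, D:{G} ∪→ {C,G,T}; cost 1
[col 3] ADEN: children ADN:{C,G,T}, E:{G} ∩→ {G}; cost 0
[col 3] ADENV: children ADEN:{G}, V:{T} ∪→ {G,T}; cost 1
[col 3] ADENTV: children ADENV:{G,T}, T:{G} ∩→ {G}; cost 0
per-site changes: [3, 4, 3, 3]; total = 13

G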